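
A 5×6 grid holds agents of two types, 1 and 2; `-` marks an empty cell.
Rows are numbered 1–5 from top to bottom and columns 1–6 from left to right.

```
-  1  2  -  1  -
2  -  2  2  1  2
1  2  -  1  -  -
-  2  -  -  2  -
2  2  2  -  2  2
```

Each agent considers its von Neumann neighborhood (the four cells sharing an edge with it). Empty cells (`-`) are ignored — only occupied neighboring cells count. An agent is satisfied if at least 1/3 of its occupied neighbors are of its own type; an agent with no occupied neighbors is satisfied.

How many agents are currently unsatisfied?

(1,2)1 0/1 ✗
(1,3)2 1/2 ✓
(1,5)1 1/1 ✓
(2,1)2 0/1 ✗
(2,3)2 2/2 ✓
(2,4)2 1/3 ✓
(2,5)1 1/3 ✓
(2,6)2 0/1 ✗
(3,1)1 0/2 ✗
(3,2)2 1/2 ✓
(3,4)1 0/1 ✗
(4,2)2 2/2 ✓
(4,5)2 1/1 ✓
(5,1)2 1/1 ✓
(5,2)2 3/3 ✓
(5,3)2 1/1 ✓
(5,5)2 2/2 ✓
(5,6)2 1/1 ✓
Unsatisfied: (1,2), (2,1), (2,6), (3,1), (3,4) — 5 in total.

5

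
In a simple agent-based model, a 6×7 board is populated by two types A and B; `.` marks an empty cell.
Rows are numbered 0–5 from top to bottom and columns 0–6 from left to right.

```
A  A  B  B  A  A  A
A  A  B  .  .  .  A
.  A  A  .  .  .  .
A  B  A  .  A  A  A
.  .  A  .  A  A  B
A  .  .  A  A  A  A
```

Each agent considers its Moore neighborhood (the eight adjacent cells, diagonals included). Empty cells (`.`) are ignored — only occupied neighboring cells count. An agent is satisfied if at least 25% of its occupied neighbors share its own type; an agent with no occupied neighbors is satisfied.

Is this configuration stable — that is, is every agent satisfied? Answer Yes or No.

No

(0,0)A 3/3 ok
(0,1)A 3/5 ok
(0,2)B 2/4 ok
(0,3)B 2/3 ok
(0,4)A 1/2 ok
(0,5)A 3/3 ok
(0,6)A 2/2 ok
(1,0)A 4/4 ok
(1,1)A 5/7 ok
(1,2)B 2/6 ok
(1,6)A 2/2 ok
(2,1)A 5/7 ok
(2,2)A 3/5 ok
(3,0)A 1/2 ok
(3,1)B 0/5 unhappy
(3,2)A 3/4 ok
(3,4)A 3/3 ok
(3,5)A 4/5 ok
(3,6)A 2/3 ok
(4,2)A 2/3 ok
(4,4)A 6/6 ok
(4,5)A 7/8 ok
(4,6)B 0/5 unhappy
(5,0)A 0/0 ok
(5,3)A 3/3 ok
(5,4)A 4/4 ok
(5,5)A 4/5 ok
(5,6)A 2/3 ok
For instance (3,1) has only 0/5 same-type neighbors, below 1/4.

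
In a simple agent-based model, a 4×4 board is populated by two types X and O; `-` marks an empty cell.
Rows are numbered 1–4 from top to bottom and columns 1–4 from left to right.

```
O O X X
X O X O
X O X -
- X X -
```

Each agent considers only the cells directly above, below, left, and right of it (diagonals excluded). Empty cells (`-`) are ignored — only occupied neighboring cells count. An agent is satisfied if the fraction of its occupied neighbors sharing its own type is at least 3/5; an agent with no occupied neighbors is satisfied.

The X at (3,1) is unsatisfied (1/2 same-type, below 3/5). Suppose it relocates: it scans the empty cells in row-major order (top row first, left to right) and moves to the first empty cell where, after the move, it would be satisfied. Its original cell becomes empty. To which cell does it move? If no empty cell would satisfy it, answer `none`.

Vacating (3,1). Empty cells in order:
  (3,4): 1/2 same-type → still unsatisfied.
  (4,1): 1/1 same-type → satisfied — stop here.

(4,1)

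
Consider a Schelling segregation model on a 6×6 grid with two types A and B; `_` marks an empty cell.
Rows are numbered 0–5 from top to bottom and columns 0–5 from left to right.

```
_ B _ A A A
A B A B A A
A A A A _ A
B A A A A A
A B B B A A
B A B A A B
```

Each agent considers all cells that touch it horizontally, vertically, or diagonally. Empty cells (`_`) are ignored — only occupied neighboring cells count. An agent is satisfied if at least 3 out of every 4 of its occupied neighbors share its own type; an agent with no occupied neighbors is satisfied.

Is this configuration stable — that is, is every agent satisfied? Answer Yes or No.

No

(0,1)B 1/3 not
(0,3)A 3/4 satisfied
(0,4)A 4/5 satisfied
(0,5)A 3/3 satisfied
(1,0)A 2/4 not
(1,1)B 1/6 not
(1,2)A 4/7 not
(1,3)B 0/6 not
(1,4)A 6/7 satisfied
(1,5)A 4/4 satisfied
(2,0)A 3/5 not
(2,1)A 6/8 satisfied
(2,2)A 6/8 satisfied
(2,3)A 6/7 satisfied
(2,5)A 4/4 satisfied
(3,0)B 1/5 not
(3,1)A 5/8 not
(3,2)A 5/8 not
(3,3)A 5/7 not
(3,4)A 6/7 satisfied
(3,5)A 4/4 satisfied
(4,0)A 2/5 not
(4,1)B 4/8 not
(4,2)B 3/8 not
(4,3)B 2/8 not
(4,4)A 6/8 satisfied
(4,5)A 4/5 satisfied
(5,0)B 1/3 not
(5,1)A 1/5 not
(5,2)B 3/5 not
(5,3)A 2/5 not
(5,4)A 3/5 not
(5,5)B 0/3 not
For instance (0,1) has only 1/3 same-type neighbors, below 3/4.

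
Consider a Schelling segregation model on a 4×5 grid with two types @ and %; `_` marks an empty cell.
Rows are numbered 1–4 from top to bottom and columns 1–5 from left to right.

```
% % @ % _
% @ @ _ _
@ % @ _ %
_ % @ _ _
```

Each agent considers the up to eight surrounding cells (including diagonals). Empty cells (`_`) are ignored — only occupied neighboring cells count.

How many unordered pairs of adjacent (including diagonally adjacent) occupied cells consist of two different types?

Scan each occupied cell's neighbors to the right and below (and the two forward diagonals) so each pair is counted once.
Row 1: %(1,1)–%(1,2)= %(1,1)–%(2,1)= %(1,1)–@(2,2)≠ %(1,2)–@(1,3)≠ %(1,2)–@(2,2)≠ %(1,2)–@(2,3)≠ %(1,2)–%(2,1)= @(1,3)–%(1,4)≠ @(1,3)–@(2,3)= @(1,3)–@(2,2)= %(1,4)–@(2,3)≠  → 6/11 unlike.
Row 2: %(2,1)–@(2,2)≠ %(2,1)–@(3,1)≠ %(2,1)–%(3,2)= @(2,2)–@(2,3)= @(2,2)–%(3,2)≠ @(2,2)–@(3,3)= @(2,2)–@(3,1)= @(2,3)–@(3,3)= @(2,3)–%(3,2)≠  → 4/9 unlike.
Row 3: @(3,1)–%(3,2)≠ @(3,1)–%(4,2)≠ %(3,2)–@(3,3)≠ %(3,2)–%(4,2)= %(3,2)–@(4,3)≠ @(3,3)–@(4,3)= @(3,3)–%(4,2)≠  → 5/7 unlike.
Row 4: %(4,2)–@(4,3)≠  → 1/1 unlike.
Total adjacent occupied pairs: 28; unlike-type pairs: 16.

16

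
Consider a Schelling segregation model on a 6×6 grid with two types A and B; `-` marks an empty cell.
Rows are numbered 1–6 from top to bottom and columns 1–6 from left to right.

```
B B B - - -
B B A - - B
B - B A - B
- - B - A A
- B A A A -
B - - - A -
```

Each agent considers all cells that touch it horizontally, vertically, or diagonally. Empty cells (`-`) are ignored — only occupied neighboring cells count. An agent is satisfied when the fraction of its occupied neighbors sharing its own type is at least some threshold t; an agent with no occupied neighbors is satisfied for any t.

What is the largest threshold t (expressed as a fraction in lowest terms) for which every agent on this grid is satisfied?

(1,1)B 3/3
(1,2)B 4/5
(1,3)B 2/3
(2,1)B 4/4
(2,2)B 6/7
(2,3)A 1/5
(2,6)B 1/1
(3,1)B 2/2
(3,3)B 2/4
(3,4)A 2/4
(3,6)B 1/3
(4,3)B 2/5
(4,5)A 4/5
(4,6)A 2/3
(5,2)B 2/3
(5,3)A 1/3
(5,4)A 4/5
(5,5)A 4/4
(6,1)B 1/1
(6,5)A 2/2
The smallest same-type fraction is 1/5 at (2,3), which reduces to 1/5. Any threshold above that leaves this agent unsatisfied.

1/5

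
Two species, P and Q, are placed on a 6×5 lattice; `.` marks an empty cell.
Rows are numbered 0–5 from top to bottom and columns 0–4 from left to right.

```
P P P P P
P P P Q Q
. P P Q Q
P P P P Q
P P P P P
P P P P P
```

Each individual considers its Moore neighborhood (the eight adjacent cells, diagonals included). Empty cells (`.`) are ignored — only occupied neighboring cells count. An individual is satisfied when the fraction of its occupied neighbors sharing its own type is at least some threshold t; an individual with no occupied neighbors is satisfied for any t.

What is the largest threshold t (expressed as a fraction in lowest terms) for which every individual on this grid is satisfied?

Row 0: (0,0)P 3/3 · (0,1)P 5/5 · (0,2)P 4/5 · (0,3)P 3/5 · (0,4)P 1/3
Row 1: (1,0)P 4/4 · (1,1)P 7/7 · (1,2)P 6/8 · (1,3)Q 3/8 · (1,4)Q 3/5
Row 2: (2,1)P 7/7 · (2,2)P 6/8 · (2,3)Q 4/8 · (2,4)Q 4/5
Row 3: (3,0)P 4/4 · (3,1)P 7/7 · (3,2)P 7/8 · (3,3)P 5/8 · (3,4)Q 2/5
Row 4: (4,0)P 5/5 · (4,1)P 8/8 · (4,2)P 8/8 · (4,3)P 7/8 · (4,4)P 4/5
Row 5: (5,0)P 3/3 · (5,1)P 5/5 · (5,2)P 5/5 · (5,3)P 5/5 · (5,4)P 3/3
The smallest same-type fraction is 1/3 at (0,4), which reduces to 1/3. Any threshold above that leaves this individual unsatisfied.

1/3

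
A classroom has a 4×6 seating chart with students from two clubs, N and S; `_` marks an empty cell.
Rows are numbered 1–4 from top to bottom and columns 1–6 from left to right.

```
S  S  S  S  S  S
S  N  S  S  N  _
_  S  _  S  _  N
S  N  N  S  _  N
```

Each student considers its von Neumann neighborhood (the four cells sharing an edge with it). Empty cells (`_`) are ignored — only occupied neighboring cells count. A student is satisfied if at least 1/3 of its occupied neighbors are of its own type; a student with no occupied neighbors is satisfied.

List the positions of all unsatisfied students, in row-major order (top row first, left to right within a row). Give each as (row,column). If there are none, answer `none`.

Row 1: (1,1)S 2/2 satisfied · (1,2)S 2/3 satisfied · (1,3)S 3/3 satisfied · (1,4)S 3/3 satisfied · (1,5)S 2/3 satisfied · (1,6)S 1/1 satisfied
Row 2: (2,1)S 1/2 satisfied · (2,2)N 0/4 not · (2,3)S 2/3 satisfied · (2,4)S 3/4 satisfied · (2,5)N 0/2 not
Row 3: (3,2)S 0/2 not · (3,4)S 2/2 satisfied · (3,6)N 1/1 satisfied
Row 4: (4,1)S 0/1 not · (4,2)N 1/3 satisfied · (4,3)N 1/2 satisfied · (4,4)S 1/2 satisfied · (4,6)N 1/1 satisfied

(2,2), (2,5), (3,2), (4,1)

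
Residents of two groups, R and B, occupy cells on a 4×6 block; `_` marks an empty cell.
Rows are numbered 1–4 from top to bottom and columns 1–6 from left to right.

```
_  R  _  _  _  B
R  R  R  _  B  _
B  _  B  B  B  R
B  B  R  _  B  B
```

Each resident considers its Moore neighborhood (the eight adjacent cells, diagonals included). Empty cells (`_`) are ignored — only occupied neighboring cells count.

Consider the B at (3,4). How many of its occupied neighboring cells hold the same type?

Occupied neighbors of (3,4): (2,3)=R, (2,5)=B, (3,3)=B, (3,5)=B, (4,3)=R, (4,5)=B.
Same type (B): 4 of 6.

4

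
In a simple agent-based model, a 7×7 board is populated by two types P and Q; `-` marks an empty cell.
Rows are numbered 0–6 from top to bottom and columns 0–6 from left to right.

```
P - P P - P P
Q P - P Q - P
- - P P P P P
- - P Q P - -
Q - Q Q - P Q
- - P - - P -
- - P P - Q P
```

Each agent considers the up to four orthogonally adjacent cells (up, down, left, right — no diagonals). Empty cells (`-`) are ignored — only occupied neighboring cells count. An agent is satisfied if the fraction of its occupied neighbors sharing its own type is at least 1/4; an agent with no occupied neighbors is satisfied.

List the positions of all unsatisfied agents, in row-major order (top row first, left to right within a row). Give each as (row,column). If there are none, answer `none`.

(0,0), (1,0), (1,1), (1,4), (4,6), (6,5), (6,6)

(0,0)P 0/1 not
(0,2)P 1/1 satisfied
(0,3)P 2/2 satisfied
(0,5)P 1/1 satisfied
(0,6)P 2/2 satisfied
(1,0)Q 0/2 not
(1,1)P 0/1 not
(1,3)P 2/3 satisfied
(1,4)Q 0/2 not
(1,6)P 2/2 satisfied
(2,2)P 2/2 satisfied
(2,3)P 3/4 satisfied
(2,4)P 3/4 satisfied
(2,5)P 2/2 satisfied
(2,6)P 2/2 satisfied
(3,2)P 1/3 satisfied
(3,3)Q 1/4 satisfied
(3,4)P 1/2 satisfied
(4,0)Q 0/0 satisfied
(4,2)Q 1/3 satisfied
(4,3)Q 2/2 satisfied
(4,5)P 1/2 satisfied
(4,6)Q 0/1 not
(5,2)P 1/2 satisfied
(5,5)P 1/2 satisfied
(6,2)P 2/2 satisfied
(6,3)P 1/1 satisfied
(6,5)Q 0/2 not
(6,6)P 0/1 not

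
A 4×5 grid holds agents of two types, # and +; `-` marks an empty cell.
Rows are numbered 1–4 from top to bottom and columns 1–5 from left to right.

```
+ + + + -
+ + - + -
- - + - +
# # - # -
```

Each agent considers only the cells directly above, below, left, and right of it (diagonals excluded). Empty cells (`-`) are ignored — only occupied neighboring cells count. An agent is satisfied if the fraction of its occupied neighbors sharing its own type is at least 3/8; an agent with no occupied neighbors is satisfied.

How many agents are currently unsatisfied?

0

Row 1: (1,1)+ 2/2 ✓ · (1,2)+ 3/3 ✓ · (1,3)+ 2/2 ✓ · (1,4)+ 2/2 ✓
Row 2: (2,1)+ 2/2 ✓ · (2,2)+ 2/2 ✓ · (2,4)+ 1/1 ✓
Row 3: (3,3)+ 0/0 ✓ · (3,5)+ 0/0 ✓
Row 4: (4,1)# 1/1 ✓ · (4,2)# 1/1 ✓ · (4,4)# 0/0 ✓
Every one meets the threshold.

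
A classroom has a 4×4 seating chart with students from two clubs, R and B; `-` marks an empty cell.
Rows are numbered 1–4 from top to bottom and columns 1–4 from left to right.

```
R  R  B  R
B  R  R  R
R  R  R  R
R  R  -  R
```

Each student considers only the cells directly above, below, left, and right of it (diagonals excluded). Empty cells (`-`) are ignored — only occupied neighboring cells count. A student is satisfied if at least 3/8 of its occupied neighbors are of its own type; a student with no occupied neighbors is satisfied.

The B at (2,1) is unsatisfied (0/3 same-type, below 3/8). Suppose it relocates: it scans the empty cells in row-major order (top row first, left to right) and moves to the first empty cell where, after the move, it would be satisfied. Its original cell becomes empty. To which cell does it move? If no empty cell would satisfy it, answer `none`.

none

Vacating (2,1). Empty cells in order:
  (4,3): 0/3 same-type → still unsatisfied.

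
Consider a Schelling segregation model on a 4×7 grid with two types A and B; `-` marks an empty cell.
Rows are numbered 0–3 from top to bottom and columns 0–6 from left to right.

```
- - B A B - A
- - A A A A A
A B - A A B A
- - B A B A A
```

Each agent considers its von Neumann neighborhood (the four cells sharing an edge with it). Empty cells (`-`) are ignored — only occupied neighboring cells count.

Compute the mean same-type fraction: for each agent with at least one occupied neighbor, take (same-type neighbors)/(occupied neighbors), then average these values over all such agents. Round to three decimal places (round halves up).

0.454

Row 0: (0,2)B 0/2 · (0,3)A 1/3 · (0,4)B 0/2 · (0,6)A 1/1
Row 1: (1,2)A 1/2 · (1,3)A 4/4 · (1,4)A 3/4 · (1,5)A 2/3 · (1,6)A 3/3
Row 2: (2,0)A 0/1 · (2,1)B 0/1 · (2,3)A 3/3 · (2,4)A 2/4 · (2,5)B 0/4 · (2,6)A 2/3
Row 3: (3,2)B 0/1 · (3,3)A 1/3 · (3,4)B 0/3 · (3,5)A 1/3 · (3,6)A 2/2
Sum over 20 agents: 0/2 + 1/3 + 0/2 + 1/1 + 1/2 + 4/4 + 3/4 + 2/3 + 3/3 + 0/1 + 0/1 + 3/3 + 2/4 + 0/4 + 2/3 + 0/1 + 1/3 + 0/3 + 1/3 + 2/2 = 109/12; mean = 109/12 ÷ 20 = 109/240 = 0.454166… → 0.454.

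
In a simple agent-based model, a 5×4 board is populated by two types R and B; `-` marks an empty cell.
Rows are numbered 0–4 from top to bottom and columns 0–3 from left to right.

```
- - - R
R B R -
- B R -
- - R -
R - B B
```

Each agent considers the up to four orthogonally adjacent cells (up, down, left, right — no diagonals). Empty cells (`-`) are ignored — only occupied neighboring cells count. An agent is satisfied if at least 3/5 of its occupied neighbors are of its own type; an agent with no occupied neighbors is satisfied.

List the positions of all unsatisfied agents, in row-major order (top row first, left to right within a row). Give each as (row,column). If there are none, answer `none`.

(1,0), (1,1), (1,2), (2,1), (3,2), (4,2)

Row 0: (0,3)R 0/0 ✓
Row 1: (1,0)R 0/1 ✗ · (1,1)B 1/3 ✗ · (1,2)R 1/2 ✗
Row 2: (2,1)B 1/2 ✗ · (2,2)R 2/3 ✓
Row 3: (3,2)R 1/2 ✗
Row 4: (4,0)R 0/0 ✓ · (4,2)B 1/2 ✗ · (4,3)B 1/1 ✓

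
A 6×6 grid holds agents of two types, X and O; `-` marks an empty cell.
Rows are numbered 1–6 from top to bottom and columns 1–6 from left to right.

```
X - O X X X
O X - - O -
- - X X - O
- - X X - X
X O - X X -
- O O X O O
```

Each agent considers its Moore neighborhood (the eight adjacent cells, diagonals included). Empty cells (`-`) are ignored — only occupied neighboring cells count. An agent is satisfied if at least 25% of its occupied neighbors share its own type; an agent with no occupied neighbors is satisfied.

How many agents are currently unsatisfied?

4

Row 1: (1,1)X 1/2 satisfied · (1,3)O 0/2 not · (1,4)X 1/3 satisfied · (1,5)X 2/3 satisfied · (1,6)X 1/2 satisfied
Row 2: (2,1)O 0/2 not · (2,2)X 2/4 satisfied · (2,5)O 1/5 not
Row 3: (3,3)X 4/4 satisfied · (3,4)X 3/4 satisfied · (3,6)O 1/2 satisfied
Row 4: (4,3)X 4/5 satisfied · (4,4)X 5/5 satisfied · (4,6)X 1/2 satisfied
Row 5: (5,1)X 0/2 not · (5,2)O 2/4 satisfied · (5,4)X 4/6 satisfied · (5,5)X 4/6 satisfied
Row 6: (6,2)O 2/3 satisfied · (6,3)O 2/4 satisfied · (6,4)X 2/4 satisfied · (6,5)O 1/4 satisfied · (6,6)O 1/2 satisfied
Unsatisfied: (1,3), (2,1), (2,5), (5,1) — 4 in total.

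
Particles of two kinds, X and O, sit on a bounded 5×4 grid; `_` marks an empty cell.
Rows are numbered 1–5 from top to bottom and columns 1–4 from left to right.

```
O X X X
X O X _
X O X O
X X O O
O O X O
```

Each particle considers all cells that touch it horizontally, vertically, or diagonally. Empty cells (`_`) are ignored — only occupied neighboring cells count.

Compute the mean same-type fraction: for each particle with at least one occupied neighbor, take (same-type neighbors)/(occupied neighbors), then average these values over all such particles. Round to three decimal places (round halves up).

0.488

Row 1: (1,1)O 1/3 · (1,2)X 3/5 · (1,3)X 3/4 · (1,4)X 2/2
Row 2: (2,1)X 2/5 · (2,2)O 2/8 · (2,3)X 4/7
Row 3: (3,1)X 3/5 · (3,2)O 2/8 · (3,3)X 2/7 · (3,4)O 2/4
Row 4: (4,1)X 2/5 · (4,2)X 4/8 · (4,3)O 5/8 · (4,4)O 3/5
Row 5: (5,1)O 1/3 · (5,2)O 2/5 · (5,3)X 1/5 · (5,4)O 2/3
Sum over 19 particles: 1/3 + 3/5 + 3/4 + 2/2 + 2/5 + 2/8 + 4/7 + 3/5 + 2/8 + 2/7 + 2/4 + 2/5 + 4/8 + 5/8 + 3/5 + 1/3 + 2/5 + 1/5 + 2/3 = 7783/840; mean = 7783/840 ÷ 19 = 7783/15960 = 0.487656… → 0.488.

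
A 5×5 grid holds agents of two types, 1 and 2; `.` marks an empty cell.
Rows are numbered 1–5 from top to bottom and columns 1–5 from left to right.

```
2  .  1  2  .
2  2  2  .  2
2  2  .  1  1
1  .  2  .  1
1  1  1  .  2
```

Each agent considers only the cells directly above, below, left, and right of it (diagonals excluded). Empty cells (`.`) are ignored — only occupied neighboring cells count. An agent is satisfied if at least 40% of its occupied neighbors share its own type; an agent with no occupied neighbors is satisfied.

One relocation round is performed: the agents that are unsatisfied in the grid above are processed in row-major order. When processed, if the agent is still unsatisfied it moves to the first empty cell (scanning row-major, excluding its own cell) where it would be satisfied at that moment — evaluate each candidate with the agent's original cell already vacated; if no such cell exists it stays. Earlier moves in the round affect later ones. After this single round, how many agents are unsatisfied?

Initially unsatisfied (in order): (1,3), (1,4), (2,5), (4,3), (5,5).
  (1,3) → (4,2).
  (1,4): now satisfied by earlier moves; stays.
  (2,5) → (1,2).
  (4,3) → (1,3).
  (5,5) → (1,5).
Resulting grid:
2 2 2 2 2
2 2 2 . .
2 2 . 1 1
1 1 . . 1
1 1 1 . .
All satisfied now.

0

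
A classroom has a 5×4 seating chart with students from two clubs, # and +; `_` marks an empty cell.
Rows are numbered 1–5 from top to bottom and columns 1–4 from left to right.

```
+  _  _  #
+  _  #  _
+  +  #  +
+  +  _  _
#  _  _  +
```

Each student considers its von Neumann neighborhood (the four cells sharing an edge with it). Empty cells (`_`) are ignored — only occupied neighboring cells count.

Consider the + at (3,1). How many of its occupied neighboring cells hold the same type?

Occupied neighbors of (3,1): (2,1)=+, (4,1)=+, (3,2)=+.
Same type (+): 3 of 3.

3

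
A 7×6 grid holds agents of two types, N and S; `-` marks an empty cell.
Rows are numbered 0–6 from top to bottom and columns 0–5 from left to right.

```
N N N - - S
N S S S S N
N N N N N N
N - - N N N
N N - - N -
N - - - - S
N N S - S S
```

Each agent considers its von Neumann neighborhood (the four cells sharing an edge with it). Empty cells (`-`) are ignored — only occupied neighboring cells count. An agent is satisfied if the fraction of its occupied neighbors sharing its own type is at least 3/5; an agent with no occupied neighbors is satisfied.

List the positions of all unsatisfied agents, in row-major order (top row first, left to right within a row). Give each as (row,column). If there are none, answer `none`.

Row 0: (0,0)N 2/2 satisfied · (0,1)N 2/3 satisfied · (0,2)N 1/2 not · (0,5)S 0/1 not
Row 1: (1,0)N 2/3 satisfied · (1,1)S 1/4 not · (1,2)S 2/4 not · (1,3)S 2/3 satisfied · (1,4)S 1/3 not · (1,5)N 1/3 not
Row 2: (2,0)N 3/3 satisfied · (2,1)N 2/3 satisfied · (2,2)N 2/3 satisfied · (2,3)N 3/4 satisfied · (2,4)N 3/4 satisfied · (2,5)N 3/3 satisfied
Row 3: (3,0)N 2/2 satisfied · (3,3)N 2/2 satisfied · (3,4)N 4/4 satisfied · (3,5)N 2/2 satisfied
Row 4: (4,0)N 3/3 satisfied · (4,1)N 1/1 satisfied · (4,4)N 1/1 satisfied
Row 5: (5,0)N 2/2 satisfied · (5,5)S 1/1 satisfied
Row 6: (6,0)N 2/2 satisfied · (6,1)N 1/2 not · (6,2)S 0/1 not · (6,4)S 1/1 satisfied · (6,5)S 2/2 satisfied

(0,2), (0,5), (1,1), (1,2), (1,4), (1,5), (6,1), (6,2)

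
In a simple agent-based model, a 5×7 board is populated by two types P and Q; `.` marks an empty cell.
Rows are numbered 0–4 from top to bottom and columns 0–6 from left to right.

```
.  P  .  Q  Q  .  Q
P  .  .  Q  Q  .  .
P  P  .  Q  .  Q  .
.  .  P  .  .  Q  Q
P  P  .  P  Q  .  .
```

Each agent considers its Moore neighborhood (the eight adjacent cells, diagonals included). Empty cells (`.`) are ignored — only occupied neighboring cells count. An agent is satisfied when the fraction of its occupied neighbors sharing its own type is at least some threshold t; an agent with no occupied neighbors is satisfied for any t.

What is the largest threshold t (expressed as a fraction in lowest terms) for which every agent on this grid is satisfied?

Row 0: (0,1)P 1/1 · (0,3)Q 3/3 · (0,4)Q 3/3 · (0,6)Q — no occupied neighbors
Row 1: (1,0)P 3/3 · (1,3)Q 4/4 · (1,4)Q 5/5
Row 2: (2,0)P 2/2 · (2,1)P 3/3 · (2,3)Q 2/3 · (2,5)Q 3/3
Row 3: (3,2)P 3/4 · (3,5)Q 3/3 · (3,6)Q 2/2
Row 4: (4,0)P 1/1 · (4,1)P 2/2 · (4,3)P 1/2 · (4,4)Q 1/2
The smallest same-type fraction is 1/2 at (4,3), which reduces to 1/2. Any threshold above that leaves this agent unsatisfied.

1/2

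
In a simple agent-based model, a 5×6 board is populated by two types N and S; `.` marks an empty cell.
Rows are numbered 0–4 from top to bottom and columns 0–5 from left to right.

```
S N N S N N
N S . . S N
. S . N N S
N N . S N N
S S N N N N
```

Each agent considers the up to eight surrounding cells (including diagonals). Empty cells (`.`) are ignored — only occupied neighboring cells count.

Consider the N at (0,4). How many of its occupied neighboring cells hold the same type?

Occupied neighbors of (0,4): (0,3)=S, (0,5)=N, (1,4)=S, (1,5)=N.
Same type (N): 2 of 4.

2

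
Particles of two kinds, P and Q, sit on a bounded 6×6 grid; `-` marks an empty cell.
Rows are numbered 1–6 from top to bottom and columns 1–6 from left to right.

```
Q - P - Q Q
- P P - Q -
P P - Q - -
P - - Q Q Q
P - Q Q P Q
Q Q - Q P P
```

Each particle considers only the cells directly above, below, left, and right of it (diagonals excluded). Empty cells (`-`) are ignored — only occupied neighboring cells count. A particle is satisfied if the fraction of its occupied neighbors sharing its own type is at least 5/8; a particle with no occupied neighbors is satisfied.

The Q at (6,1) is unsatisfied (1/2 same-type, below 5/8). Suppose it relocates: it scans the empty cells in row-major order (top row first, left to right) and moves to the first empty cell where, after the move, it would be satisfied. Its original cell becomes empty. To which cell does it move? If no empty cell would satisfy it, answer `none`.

(2,4)

Vacating (6,1). Empty cells in order:
  (1,2): 1/3 same-type → still unsatisfied.
  (1,4): 1/2 same-type → still unsatisfied.
  (2,1): 1/3 same-type → still unsatisfied.
  (2,4): 2/3 same-type → satisfied — stop here.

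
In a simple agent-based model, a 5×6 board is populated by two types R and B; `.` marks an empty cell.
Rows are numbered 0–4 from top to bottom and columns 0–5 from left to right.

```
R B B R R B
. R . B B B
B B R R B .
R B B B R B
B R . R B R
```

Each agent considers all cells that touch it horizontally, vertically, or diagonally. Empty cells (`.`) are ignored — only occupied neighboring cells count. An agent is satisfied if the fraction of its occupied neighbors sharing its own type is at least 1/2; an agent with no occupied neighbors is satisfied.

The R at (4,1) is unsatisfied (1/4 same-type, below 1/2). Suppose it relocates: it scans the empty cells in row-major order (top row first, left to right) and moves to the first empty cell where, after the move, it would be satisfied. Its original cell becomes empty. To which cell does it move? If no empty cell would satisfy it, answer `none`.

(1,2)

Vacating (4,1). Empty cells in order:
  (1,0): 2/5 same-type → still unsatisfied.
  (1,2): 4/8 same-type → satisfied — stop here.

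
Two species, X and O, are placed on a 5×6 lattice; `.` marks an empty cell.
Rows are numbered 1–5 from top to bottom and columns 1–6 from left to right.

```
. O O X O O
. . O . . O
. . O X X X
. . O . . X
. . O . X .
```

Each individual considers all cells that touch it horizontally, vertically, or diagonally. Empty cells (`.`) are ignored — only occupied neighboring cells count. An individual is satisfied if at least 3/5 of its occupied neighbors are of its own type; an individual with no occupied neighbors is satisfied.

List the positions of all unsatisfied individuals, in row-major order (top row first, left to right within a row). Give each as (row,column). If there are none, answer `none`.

(1,2)O 2/2 satisfied
(1,3)O 2/3 satisfied
(1,4)X 0/3 not
(1,5)O 2/3 satisfied
(1,6)O 2/2 satisfied
(2,3)O 3/5 satisfied
(2,6)O 2/4 not
(3,3)O 2/3 satisfied
(3,4)X 1/4 not
(3,5)X 3/4 satisfied
(3,6)X 2/3 satisfied
(4,3)O 2/3 satisfied
(4,6)X 3/3 satisfied
(5,3)O 1/1 satisfied
(5,5)X 1/1 satisfied

(1,4), (2,6), (3,4)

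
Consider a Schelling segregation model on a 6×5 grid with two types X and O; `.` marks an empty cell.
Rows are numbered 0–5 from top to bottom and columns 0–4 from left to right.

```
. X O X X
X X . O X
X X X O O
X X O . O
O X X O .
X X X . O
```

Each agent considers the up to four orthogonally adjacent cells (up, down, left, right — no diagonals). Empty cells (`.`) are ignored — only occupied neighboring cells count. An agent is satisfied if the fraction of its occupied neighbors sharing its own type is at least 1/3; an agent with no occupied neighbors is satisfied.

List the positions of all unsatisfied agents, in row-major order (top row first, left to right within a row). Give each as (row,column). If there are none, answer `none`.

(0,1)X 1/2 satisfied
(0,2)O 0/2 not
(0,3)X 1/3 satisfied
(0,4)X 2/2 satisfied
(1,0)X 2/2 satisfied
(1,1)X 3/3 satisfied
(1,3)O 1/3 satisfied
(1,4)X 1/3 satisfied
(2,0)X 3/3 satisfied
(2,1)X 4/4 satisfied
(2,2)X 1/3 satisfied
(2,3)O 2/3 satisfied
(2,4)O 2/3 satisfied
(3,0)X 2/3 satisfied
(3,1)X 3/4 satisfied
(3,2)O 0/3 not
(3,4)O 1/1 satisfied
(4,0)O 0/3 not
(4,1)X 3/4 satisfied
(4,2)X 2/4 satisfied
(4,3)O 0/1 not
(5,0)X 1/2 satisfied
(5,1)X 3/3 satisfied
(5,2)X 2/2 satisfied
(5,4)O 0/0 satisfied

(0,2), (3,2), (4,0), (4,3)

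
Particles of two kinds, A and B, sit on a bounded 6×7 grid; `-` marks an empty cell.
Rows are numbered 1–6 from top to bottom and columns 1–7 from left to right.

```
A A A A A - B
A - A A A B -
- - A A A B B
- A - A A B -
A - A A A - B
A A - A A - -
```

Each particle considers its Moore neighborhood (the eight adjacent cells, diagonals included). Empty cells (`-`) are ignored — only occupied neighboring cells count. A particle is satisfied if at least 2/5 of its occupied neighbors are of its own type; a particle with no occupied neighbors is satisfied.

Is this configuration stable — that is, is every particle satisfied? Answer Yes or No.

(1,1)A 2/2 ok
(1,2)A 4/4 ok
(1,3)A 4/4 ok
(1,4)A 5/5 ok
(1,5)A 3/4 ok
(1,7)B 1/1 ok
(2,1)A 2/2 ok
(2,3)A 6/6 ok
(2,4)A 8/8 ok
(2,5)A 5/7 ok
(2,6)B 3/6 ok
(3,3)A 5/5 ok
(3,4)A 7/7 ok
(3,5)A 5/8 ok
(3,6)B 3/6 ok
(3,7)B 3/3 ok
(4,2)A 3/3 ok
(4,4)A 7/7 ok
(4,5)A 5/7 ok
(4,6)B 3/6 ok
(5,1)A 3/3 ok
(5,3)A 5/5 ok
(5,4)A 6/6 ok
(5,5)A 5/6 ok
(5,7)B 1/1 ok
(6,1)A 2/2 ok
(6,2)A 3/3 ok
(6,4)A 4/4 ok
(6,5)A 3/3 ok
All meet the threshold, so the configuration is stable.

Yes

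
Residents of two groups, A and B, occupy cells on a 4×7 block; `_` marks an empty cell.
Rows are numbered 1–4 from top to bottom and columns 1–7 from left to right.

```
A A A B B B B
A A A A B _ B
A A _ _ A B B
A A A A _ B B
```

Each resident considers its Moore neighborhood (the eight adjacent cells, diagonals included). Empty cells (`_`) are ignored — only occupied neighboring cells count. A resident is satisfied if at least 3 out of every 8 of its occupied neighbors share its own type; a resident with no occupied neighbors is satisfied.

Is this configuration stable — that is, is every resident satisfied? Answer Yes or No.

Yes

(1,1)A 3/3 satisfied
(1,2)A 5/5 satisfied
(1,3)A 4/5 satisfied
(1,4)B 2/5 satisfied
(1,5)B 3/4 satisfied
(1,6)B 4/4 satisfied
(1,7)B 2/2 satisfied
(2,1)A 5/5 satisfied
(2,2)A 7/7 satisfied
(2,3)A 5/6 satisfied
(2,4)A 3/6 satisfied
(2,5)B 4/6 satisfied
(2,7)B 4/4 satisfied
(3,1)A 5/5 satisfied
(3,2)A 7/7 satisfied
(3,5)A 2/5 satisfied
(3,6)B 5/6 satisfied
(3,7)B 4/4 satisfied
(4,1)A 3/3 satisfied
(4,2)A 4/4 satisfied
(4,3)A 3/3 satisfied
(4,4)A 2/2 satisfied
(4,6)B 3/4 satisfied
(4,7)B 3/3 satisfied
All meet the threshold, so the configuration is stable.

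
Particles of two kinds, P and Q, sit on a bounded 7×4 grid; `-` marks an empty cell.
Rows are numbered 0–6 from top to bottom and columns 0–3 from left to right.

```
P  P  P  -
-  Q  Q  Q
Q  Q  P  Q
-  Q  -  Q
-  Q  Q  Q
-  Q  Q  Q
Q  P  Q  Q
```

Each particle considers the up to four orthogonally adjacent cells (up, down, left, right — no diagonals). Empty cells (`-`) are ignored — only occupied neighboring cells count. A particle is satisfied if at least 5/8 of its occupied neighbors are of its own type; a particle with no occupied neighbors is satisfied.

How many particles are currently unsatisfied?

Row 0: (0,0)P 1/1 ✓ · (0,1)P 2/3 ✓ · (0,2)P 1/2 ✗
Row 1: (1,1)Q 2/3 ✓ · (1,2)Q 2/4 ✗ · (1,3)Q 2/2 ✓
Row 2: (2,0)Q 1/1 ✓ · (2,1)Q 3/4 ✓ · (2,2)P 0/3 ✗ · (2,3)Q 2/3 ✓
Row 3: (3,1)Q 2/2 ✓ · (3,3)Q 2/2 ✓
Row 4: (4,1)Q 3/3 ✓ · (4,2)Q 3/3 ✓ · (4,3)Q 3/3 ✓
Row 5: (5,1)Q 2/3 ✓ · (5,2)Q 4/4 ✓ · (5,3)Q 3/3 ✓
Row 6: (6,0)Q 0/1 ✗ · (6,1)P 0/3 ✗ · (6,2)Q 2/3 ✓ · (6,3)Q 2/2 ✓
Unsatisfied: (0,2), (1,2), (2,2), (6,0), (6,1) — 5 in total.

5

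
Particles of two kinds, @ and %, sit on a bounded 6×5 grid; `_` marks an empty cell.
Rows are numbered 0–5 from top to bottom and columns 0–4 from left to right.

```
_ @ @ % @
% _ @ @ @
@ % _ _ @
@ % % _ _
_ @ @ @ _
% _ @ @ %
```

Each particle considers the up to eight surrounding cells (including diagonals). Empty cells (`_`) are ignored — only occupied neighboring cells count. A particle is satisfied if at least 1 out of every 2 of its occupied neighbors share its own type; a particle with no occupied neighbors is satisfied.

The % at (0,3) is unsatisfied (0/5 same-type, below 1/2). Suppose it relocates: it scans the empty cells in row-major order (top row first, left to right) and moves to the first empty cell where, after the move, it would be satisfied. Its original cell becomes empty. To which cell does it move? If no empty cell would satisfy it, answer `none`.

Vacating (0,3). Empty cells in order:
  (0,0): 1/2 same-type → satisfied — stop here.

(0,0)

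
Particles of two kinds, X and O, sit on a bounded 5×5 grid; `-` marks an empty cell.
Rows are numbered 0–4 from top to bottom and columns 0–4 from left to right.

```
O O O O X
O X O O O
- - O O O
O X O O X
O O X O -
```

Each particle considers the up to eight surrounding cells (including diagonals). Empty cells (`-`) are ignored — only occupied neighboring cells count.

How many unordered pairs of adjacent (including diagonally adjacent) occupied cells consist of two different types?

Scan each occupied cell's neighbors to the right and below (and the two forward diagonals) so each pair is counted once.
From row 0: 6 unlike of 17 pairs (running 6/17).
From row 1: 3 unlike of 12 pairs (running 9/29).
From row 2: 3 unlike of 10 pairs (running 12/39).
From row 3: 8 unlike of 15 pairs (running 20/54).
From row 4: 2 unlike of 3 pairs (running 22/57).
Total adjacent occupied pairs: 57; unlike-type pairs: 22.

22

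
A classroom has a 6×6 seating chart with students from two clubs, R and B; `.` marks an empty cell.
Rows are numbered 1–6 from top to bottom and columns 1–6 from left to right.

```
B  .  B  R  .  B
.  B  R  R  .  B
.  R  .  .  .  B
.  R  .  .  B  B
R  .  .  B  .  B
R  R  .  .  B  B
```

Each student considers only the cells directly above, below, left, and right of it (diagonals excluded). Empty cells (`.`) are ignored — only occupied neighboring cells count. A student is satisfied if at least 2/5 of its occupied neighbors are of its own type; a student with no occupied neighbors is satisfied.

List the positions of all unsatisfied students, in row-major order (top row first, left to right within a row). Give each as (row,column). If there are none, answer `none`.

Row 1: (1,1)B 0/0 ✓ · (1,3)B 0/2 ✗ · (1,4)R 1/2 ✓ · (1,6)B 1/1 ✓
Row 2: (2,2)B 0/2 ✗ · (2,3)R 1/3 ✗ · (2,4)R 2/2 ✓ · (2,6)B 2/2 ✓
Row 3: (3,2)R 1/2 ✓ · (3,6)B 2/2 ✓
Row 4: (4,2)R 1/1 ✓ · (4,5)B 1/1 ✓ · (4,6)B 3/3 ✓
Row 5: (5,1)R 1/1 ✓ · (5,4)B 0/0 ✓ · (5,6)B 2/2 ✓
Row 6: (6,1)R 2/2 ✓ · (6,2)R 1/1 ✓ · (6,5)B 1/1 ✓ · (6,6)B 2/2 ✓

(1,3), (2,2), (2,3)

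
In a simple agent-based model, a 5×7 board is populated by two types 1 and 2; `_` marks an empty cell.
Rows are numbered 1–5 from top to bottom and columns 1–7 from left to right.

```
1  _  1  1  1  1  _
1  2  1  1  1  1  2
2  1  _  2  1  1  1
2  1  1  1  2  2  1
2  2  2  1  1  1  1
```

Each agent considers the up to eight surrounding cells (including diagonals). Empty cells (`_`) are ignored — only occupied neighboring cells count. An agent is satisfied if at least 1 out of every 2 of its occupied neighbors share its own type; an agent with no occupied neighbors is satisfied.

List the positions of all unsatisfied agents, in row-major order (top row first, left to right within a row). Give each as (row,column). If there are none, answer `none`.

(2,2), (2,7), (3,1), (3,4), (4,2), (4,5), (4,6), (5,3)

(1,1)1 1/2 ok
(1,3)1 3/4 ok
(1,4)1 5/5 ok
(1,5)1 5/5 ok
(1,6)1 3/4 ok
(2,1)1 2/4 ok
(2,2)2 1/6 unhappy
(2,3)1 4/6 ok
(2,4)1 6/7 ok
(2,5)1 7/8 ok
(2,6)1 6/7 ok
(2,7)2 0/4 unhappy
(3,1)2 2/5 unhappy
(3,2)1 4/7 ok
(3,4)2 1/7 unhappy
(3,5)1 5/8 ok
(3,6)1 5/8 ok
(3,7)1 3/5 ok
(4,1)2 3/5 ok
(4,2)1 2/7 unhappy
(4,3)1 4/7 ok
(4,4)1 4/7 ok
(4,5)2 2/8 unhappy
(4,6)2 1/8 unhappy
(4,7)1 4/5 ok
(5,1)2 2/3 ok
(5,2)2 3/5 ok
(5,3)2 1/5 unhappy
(5,4)1 3/5 ok
(5,5)1 3/5 ok
(5,6)1 3/5 ok
(5,7)1 2/3 ok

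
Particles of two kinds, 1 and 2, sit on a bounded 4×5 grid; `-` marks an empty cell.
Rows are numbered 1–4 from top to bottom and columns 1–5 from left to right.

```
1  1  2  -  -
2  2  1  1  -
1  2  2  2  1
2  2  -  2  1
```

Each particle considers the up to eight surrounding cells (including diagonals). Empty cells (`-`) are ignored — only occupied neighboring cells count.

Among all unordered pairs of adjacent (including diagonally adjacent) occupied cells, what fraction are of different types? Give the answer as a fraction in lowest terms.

11/20

Scan each occupied cell's neighbors to the right and below (and the two forward diagonals) so each pair is counted once.
Row 1: 1(1,1)–1(1,2)= 1(1,1)–2(2,1)≠ 1(1,1)–2(2,2)≠ 1(1,2)–2(1,3)≠ 1(1,2)–2(2,2)≠ 1(1,2)–1(2,3)= 1(1,2)–2(2,1)≠ 2(1,3)–1(2,3)≠ 2(1,3)–1(2,4)≠ 2(1,3)–2(2,2)=  → 7/10 unlike.
Row 2: 2(2,1)–2(2,2)= 2(2,1)–1(3,1)≠ 2(2,1)–2(3,2)= 2(2,2)–1(2,3)≠ 2(2,2)–2(3,2)= 2(2,2)–2(3,3)= 2(2,2)–1(3,1)≠ 1(2,3)–1(2,4)= 1(2,3)–2(3,3)≠ 1(2,3)–2(3,4)≠ 1(2,3)–2(3,2)≠ 1(2,4)–2(3,4)≠ 1(2,4)–1(3,5)= 1(2,4)–2(3,3)≠  → 8/14 unlike.
Row 3: 1(3,1)–2(3,2)≠ 1(3,1)–2(4,1)≠ 1(3,1)–2(4,2)≠ 2(3,2)–2(3,3)= 2(3,2)–2(4,2)= 2(3,2)–2(4,1)= 2(3,3)–2(3,4)= 2(3,3)–2(4,4)= 2(3,3)–2(4,2)= 2(3,4)–1(3,5)≠ 2(3,4)–2(4,4)= 2(3,4)–1(4,5)≠ 1(3,5)–1(4,5)= 1(3,5)–2(4,4)≠  → 6/14 unlike.
Row 4: 2(4,1)–2(4,2)= 2(4,4)–1(4,5)≠  → 1/2 unlike.
Total adjacent occupied pairs: 40; unlike-type pairs: 22.
22/40 reduces to 11/20.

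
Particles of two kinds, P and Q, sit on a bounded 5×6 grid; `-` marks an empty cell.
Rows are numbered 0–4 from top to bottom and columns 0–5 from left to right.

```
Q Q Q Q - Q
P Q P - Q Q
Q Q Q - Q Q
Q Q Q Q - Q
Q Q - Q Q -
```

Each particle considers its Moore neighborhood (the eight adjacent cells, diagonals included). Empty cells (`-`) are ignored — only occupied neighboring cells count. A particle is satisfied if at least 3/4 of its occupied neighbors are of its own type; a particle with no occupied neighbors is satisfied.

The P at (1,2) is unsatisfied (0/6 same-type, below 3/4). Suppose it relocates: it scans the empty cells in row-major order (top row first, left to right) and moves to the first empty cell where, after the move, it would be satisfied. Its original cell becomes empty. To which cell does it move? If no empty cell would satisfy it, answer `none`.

none

Vacating (1,2). Empty cells in order:
  (0,4): 0/4 same-type → still unsatisfied.
  (1,3): 0/5 same-type → still unsatisfied.
  (2,3): 0/5 same-type → still unsatisfied.
  (3,4): 0/6 same-type → still unsatisfied.
  (4,2): 0/5 same-type → still unsatisfied.
  (4,5): 0/2 same-type → still unsatisfied.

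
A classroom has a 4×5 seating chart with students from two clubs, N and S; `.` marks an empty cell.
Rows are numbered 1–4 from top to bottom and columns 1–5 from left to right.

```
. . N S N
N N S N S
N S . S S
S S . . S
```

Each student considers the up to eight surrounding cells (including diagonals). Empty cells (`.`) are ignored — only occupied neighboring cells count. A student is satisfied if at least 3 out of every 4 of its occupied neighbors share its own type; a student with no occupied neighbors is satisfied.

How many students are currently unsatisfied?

12

(1,3)N 2/4 unhappy
(1,4)S 2/5 unhappy
(1,5)N 1/3 unhappy
(2,1)N 2/3 unhappy
(2,2)N 3/5 unhappy
(2,3)S 3/6 unhappy
(2,4)N 2/7 unhappy
(2,5)S 3/5 unhappy
(3,1)N 2/5 unhappy
(3,2)S 3/6 unhappy
(3,4)S 4/5 ok
(3,5)S 3/4 ok
(4,1)S 2/3 unhappy
(4,2)S 2/3 unhappy
(4,5)S 2/2 ok
Unsatisfied: (1,3), (1,4), (1,5), (2,1), (2,2), (2,3), (2,4), (2,5), (3,1), (3,2), (4,1), (4,2) — 12 in total.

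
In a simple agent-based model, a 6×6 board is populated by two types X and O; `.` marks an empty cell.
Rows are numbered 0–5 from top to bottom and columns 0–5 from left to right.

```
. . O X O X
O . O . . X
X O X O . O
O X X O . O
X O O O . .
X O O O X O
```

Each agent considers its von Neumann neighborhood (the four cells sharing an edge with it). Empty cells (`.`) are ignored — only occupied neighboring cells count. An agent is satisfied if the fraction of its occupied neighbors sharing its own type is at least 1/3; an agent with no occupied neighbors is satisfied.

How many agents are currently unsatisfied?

10

Row 0: (0,2)O 1/2 ✓ · (0,3)X 0/2 ✗ · (0,4)O 0/2 ✗ · (0,5)X 1/2 ✓
Row 1: (1,0)O 0/1 ✗ · (1,2)O 1/2 ✓ · (1,5)X 1/2 ✓
Row 2: (2,0)X 0/3 ✗ · (2,1)O 0/3 ✗ · (2,2)X 1/4 ✗ · (2,3)O 1/2 ✓ · (2,5)O 1/2 ✓
Row 3: (3,0)O 0/3 ✗ · (3,1)X 1/4 ✗ · (3,2)X 2/4 ✓ · (3,3)O 2/3 ✓ · (3,5)O 1/1 ✓
Row 4: (4,0)X 1/3 ✓ · (4,1)O 2/4 ✓ · (4,2)O 3/4 ✓ · (4,3)O 3/3 ✓
Row 5: (5,0)X 1/2 ✓ · (5,1)O 2/3 ✓ · (5,2)O 3/3 ✓ · (5,3)O 2/3 ✓ · (5,4)X 0/2 ✗ · (5,5)O 0/1 ✗
Unsatisfied: (0,3), (0,4), (1,0), (2,0), (2,1), (2,2), (3,0), (3,1), (5,4), (5,5) — 10 in total.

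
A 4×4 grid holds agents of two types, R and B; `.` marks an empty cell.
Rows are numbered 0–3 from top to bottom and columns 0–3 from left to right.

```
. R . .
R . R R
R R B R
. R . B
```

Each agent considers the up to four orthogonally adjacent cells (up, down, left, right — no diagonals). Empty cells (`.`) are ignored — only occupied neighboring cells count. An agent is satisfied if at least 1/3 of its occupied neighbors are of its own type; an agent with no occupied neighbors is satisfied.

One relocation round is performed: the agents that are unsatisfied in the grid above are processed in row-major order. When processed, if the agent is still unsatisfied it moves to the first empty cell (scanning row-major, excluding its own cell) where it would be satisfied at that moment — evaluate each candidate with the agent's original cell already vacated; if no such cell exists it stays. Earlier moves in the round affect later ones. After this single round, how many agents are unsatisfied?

0

Initially unsatisfied (in order): (2,2), (3,3).
  (2,2) → (3,2).
  (3,3): now satisfied by earlier moves; stays.
Resulting grid:
. R . .
R . R R
R R . R
. R B B
All satisfied now.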